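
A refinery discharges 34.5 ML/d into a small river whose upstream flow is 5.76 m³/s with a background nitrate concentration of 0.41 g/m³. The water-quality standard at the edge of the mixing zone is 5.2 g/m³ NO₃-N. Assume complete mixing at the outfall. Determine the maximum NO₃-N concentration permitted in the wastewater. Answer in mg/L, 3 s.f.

34.5 ML/d = 0.3993 m³/s.
Mass balance: 5.2·6.159 = 0.3993·Cₑ + 5.76·0.41.
Cₑ = (32.03 − 2.362) / 0.3993 = 74.3 mg/L.

74.3 mg/L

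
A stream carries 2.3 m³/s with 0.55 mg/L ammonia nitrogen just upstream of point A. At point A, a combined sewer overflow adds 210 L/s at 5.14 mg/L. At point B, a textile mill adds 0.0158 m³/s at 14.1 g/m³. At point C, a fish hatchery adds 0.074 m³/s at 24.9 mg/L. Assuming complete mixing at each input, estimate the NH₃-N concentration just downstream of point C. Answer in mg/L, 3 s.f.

1.70 mg/L

210 L/s = 0.21 m³/s.
After input A: C = (2.3·0.55 + 0.21·5.14) / 2.51 = 0.934 mg/L.
After input B: C = (2.51·0.934 + 0.0158·14.1) / 2.526 = 1.016 mg/L.
After input C: C = (2.526·1.016 + 0.074·24.9) / 2.6 = 1.696 mg/L.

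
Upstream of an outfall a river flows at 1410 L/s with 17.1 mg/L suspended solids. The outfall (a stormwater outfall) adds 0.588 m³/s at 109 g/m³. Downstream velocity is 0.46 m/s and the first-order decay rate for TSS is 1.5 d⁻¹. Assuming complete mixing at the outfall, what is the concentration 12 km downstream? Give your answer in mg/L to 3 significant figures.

1410 L/s = 1.41 m³/s.
After complete mixing, C₀ = (0.588·109 + 1.41·17.1) / 1.998 = 44.15 mg/L.
Travel time t = 1.2e+04 m / 0.46 m/s = 2.609e+04 s = 0.3019 d.
C = 44.15·exp(−1.5·0.3019) = 44.15·0.6358 = 28.07 mg/L.

28.1 mg/L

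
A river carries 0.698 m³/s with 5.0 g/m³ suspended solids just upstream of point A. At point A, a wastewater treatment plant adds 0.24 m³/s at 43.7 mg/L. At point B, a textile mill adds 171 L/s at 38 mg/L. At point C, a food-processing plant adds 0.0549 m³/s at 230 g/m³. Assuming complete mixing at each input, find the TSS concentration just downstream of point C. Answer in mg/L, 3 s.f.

28.4 mg/L

After input A: C = (0.698·5 + 0.24·43.7) / 0.938 = 14.9 mg/L.
171 L/s = 0.171 m³/s.
After input B: C = (0.938·14.9 + 0.171·38) / 1.109 = 18.46 mg/L.
After input C: C = (1.109·18.46 + 0.0549·230) / 1.164 = 28.44 mg/L.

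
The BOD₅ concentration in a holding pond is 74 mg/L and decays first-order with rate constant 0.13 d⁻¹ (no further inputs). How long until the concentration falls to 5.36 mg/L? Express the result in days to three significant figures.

t = ln(C₀/C)/k = ln(74/5.36)/0.13 = 2.625/0.13 = 20.19 d.

20.2 d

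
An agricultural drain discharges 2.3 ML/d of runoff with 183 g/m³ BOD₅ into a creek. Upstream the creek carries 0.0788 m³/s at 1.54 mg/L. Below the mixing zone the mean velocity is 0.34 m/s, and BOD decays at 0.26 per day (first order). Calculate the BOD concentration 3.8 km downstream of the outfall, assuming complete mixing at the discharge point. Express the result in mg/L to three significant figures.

2.3 ML/d = 0.02662 m³/s.
After complete mixing, C₀ = (0.02662·183 + 0.0788·1.54) / 0.1054 = 47.36 mg/L.
Travel time t = 3800 m / 0.34 m/s = 1.118e+04 s = 0.1294 d.
C = 47.36·exp(−0.26·0.1294) = 47.36·0.9669 = 45.8 mg/L.

45.8 mg/L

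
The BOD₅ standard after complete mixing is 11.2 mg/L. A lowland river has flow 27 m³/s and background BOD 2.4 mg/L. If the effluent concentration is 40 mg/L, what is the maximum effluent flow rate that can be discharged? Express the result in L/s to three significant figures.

8250 L/s

Mass balance at complete mixing: C_std·(Q_w + Q_r) = Q_w·C_e + Q_r·C_b.
Rearranging, Q_w = Q_r·(C_std − C_b)/(C_e − C_std) = 27·(11.2 − 2.4) / (40 − 11.2) = 8.25 m³/s.
= 8250 L/s.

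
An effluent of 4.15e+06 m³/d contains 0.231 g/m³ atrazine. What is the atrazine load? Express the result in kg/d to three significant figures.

4.15e+06 m³/d = 48.03 m³/s.
Mass flux = Q·C = 48.03 m³/s × 0.231 g/m³ = 11.1 g/s.
= 11.1 g/s × 86.4 = 958.6 kg/d.

959 kg/d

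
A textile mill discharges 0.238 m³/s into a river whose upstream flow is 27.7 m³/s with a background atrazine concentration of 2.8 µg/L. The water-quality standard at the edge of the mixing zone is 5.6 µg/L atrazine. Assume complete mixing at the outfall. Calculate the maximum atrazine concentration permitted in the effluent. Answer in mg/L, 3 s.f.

2.8 µg/L = 0.0028 mg/L.
5.6 µg/L = 0.0056 mg/L.
Mass balance: 0.0056·27.94 = 0.238·Cₑ + 27.7·0.0028.
Cₑ = (0.1565 − 0.07756) / 0.238 = 0.3315 mg/L.

0.331 mg/L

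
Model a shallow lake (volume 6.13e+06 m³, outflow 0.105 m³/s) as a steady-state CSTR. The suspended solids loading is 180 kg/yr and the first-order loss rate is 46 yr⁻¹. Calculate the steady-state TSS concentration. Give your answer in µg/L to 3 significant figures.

0.631 µg/L

Outflow Q = 0.105 m³/s × 3.156e+07 s/yr = 3.314e+06 m³/yr.
Steady-state CSTR mass balance: W = Q·C + k·V·C, so C = W/(Q + kV).
Q + kV = 3.314e+06 + 46·6.13e+06 = 2.853e+08 m³/yr.
C = 180/2.853e+08 = 6.309e-07 kg/m³ = 0.0006309 mg/L = 0.6309 µg/L.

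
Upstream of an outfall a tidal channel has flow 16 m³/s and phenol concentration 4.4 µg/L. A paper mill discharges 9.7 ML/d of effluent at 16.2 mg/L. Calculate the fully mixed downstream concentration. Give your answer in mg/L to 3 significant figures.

9.7 ML/d = 0.1123 m³/s.
4.4 µg/L = 0.0044 mg/L.
By mass balance at complete mixing, C = (0.1123·16.2 + 16·0.0044) / (0.1123 + 16) = 1.889/16.11 = 0.1172 mg/L.

0.117 mg/L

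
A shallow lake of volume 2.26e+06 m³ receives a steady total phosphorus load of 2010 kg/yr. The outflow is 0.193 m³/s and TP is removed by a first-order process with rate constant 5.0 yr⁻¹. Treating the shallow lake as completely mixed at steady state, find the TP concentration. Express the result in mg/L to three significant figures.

Outflow Q = 0.193 m³/s × 3.156e+07 s/yr = 6.091e+06 m³/yr.
Steady-state CSTR mass balance: W = Q·C + k·V·C, so C = W/(Q + kV).
Q + kV = 6.091e+06 + 5.0·2.26e+06 = 1.739e+07 m³/yr.
C = 2010/1.739e+07 = 0.0001156 kg/m³ = 0.1156 mg/L.

0.116 mg/L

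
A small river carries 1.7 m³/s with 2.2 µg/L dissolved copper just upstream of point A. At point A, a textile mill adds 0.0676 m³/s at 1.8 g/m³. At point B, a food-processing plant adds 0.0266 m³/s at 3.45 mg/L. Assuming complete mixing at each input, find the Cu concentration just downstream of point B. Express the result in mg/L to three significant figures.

0.121 mg/L

2.2 µg/L = 0.0022 mg/L.
After input A: C = (1.7·0.0022 + 0.0676·1.8) / 1.768 = 0.07095 mg/L.
After input B: C = (1.768·0.07095 + 0.0266·3.45) / 1.794 = 0.1211 mg/L.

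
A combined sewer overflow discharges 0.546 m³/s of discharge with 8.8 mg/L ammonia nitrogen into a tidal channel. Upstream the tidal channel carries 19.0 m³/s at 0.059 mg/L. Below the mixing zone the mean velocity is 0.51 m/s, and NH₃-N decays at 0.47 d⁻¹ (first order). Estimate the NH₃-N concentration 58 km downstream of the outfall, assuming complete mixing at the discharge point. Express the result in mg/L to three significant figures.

After complete mixing, C₀ = (0.546·8.8 + 19·0.059) / 19.55 = 0.3032 mg/L.
Travel time t = 5.8e+04 m / 0.51 m/s = 1.137e+05 s = 1.316 d.
C = 0.3032·exp(−0.47·1.316) = 0.3032·0.5387 = 0.1633 mg/L.

0.163 mg/L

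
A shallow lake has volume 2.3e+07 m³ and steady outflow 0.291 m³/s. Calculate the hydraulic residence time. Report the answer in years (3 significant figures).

Q = 0.291 m³/s × 3.156e+07 s/yr = 9.183e+06 m³/yr.
Hydraulic residence time τ = V/Q = 2.3e+07/9.183e+06 = 2.505 yr.

2.50 yr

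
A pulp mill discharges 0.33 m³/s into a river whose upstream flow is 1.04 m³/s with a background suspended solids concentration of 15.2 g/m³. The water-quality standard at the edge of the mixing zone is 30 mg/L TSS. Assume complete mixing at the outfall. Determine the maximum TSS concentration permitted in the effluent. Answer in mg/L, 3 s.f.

Mass balance: 30·1.37 = 0.33·Cₑ + 1.04·15.2.
Cₑ = (41.1 − 15.81) / 0.33 = 76.64 mg/L.

76.6 mg/L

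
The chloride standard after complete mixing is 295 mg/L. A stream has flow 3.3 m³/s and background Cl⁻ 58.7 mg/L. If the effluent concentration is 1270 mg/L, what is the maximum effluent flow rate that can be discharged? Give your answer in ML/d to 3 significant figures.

69.1 ML/d

Mass balance at complete mixing: C_std·(Q_w + Q_r) = Q_w·C_e + Q_r·C_b.
Rearranging, Q_w = Q_r·(C_std − C_b)/(C_e − C_std) = 3.3·(295 − 58.7) / (1270 − 295) = 0.7998 m³/s.
= 69.1 ML/d.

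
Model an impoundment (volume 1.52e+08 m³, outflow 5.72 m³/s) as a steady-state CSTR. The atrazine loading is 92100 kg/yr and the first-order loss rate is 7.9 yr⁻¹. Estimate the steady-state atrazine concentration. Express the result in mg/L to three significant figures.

0.0667 mg/L

Outflow Q = 5.72 m³/s × 3.156e+07 s/yr = 1.805e+08 m³/yr.
Steady-state CSTR mass balance: W = Q·C + k·V·C, so C = W/(Q + kV).
Q + kV = 1.805e+08 + 7.9·1.52e+08 = 1.381e+09 m³/yr.
C = 92100/1.381e+09 = 6.668e-05 kg/m³ = 0.06668 mg/L.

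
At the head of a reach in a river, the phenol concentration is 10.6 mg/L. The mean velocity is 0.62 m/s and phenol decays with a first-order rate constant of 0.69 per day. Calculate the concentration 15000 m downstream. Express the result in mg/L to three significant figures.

8.74 mg/L

Travel time t = 15000 m / 0.62 m/s = 1.5e+04/0.62 = 2.419e+04 s = 0.28 d.
First-order decay: C = 10.6·exp(−0.69·0.28) = 10.6·0.8243 = 8.738 mg/L.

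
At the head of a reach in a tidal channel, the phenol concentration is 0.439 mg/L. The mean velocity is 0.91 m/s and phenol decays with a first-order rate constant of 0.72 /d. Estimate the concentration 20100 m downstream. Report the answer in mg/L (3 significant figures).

0.365 mg/L

Travel time t = 20100 m / 0.91 m/s = 2.01e+04/0.91 = 2.209e+04 s = 0.2556 d.
First-order decay: C = 0.439·exp(−0.72·0.2556) = 0.439·0.8319 = 0.3652 mg/L.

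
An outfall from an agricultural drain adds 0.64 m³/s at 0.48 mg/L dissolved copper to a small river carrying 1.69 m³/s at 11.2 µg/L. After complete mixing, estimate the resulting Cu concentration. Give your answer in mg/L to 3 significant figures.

11.2 µg/L = 0.0112 mg/L.
Flow-weighted mixing gives C = (0.64·0.48 + 1.69·0.0112) / (0.64 + 1.69) = 0.3261/2.33 = 0.14 mg/L.

0.140 mg/L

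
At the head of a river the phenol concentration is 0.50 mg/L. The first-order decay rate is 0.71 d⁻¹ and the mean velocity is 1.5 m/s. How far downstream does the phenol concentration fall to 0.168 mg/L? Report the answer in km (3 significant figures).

From C = C₀·e^(−kt), t = ln(C₀/C)/k = ln(0.50/0.168)/0.71 = 1.091/0.71 = 1.536 d.
Distance = v·t = 1.5 m/s × 1.327e+05 s = 1.991e+05 m = 199.1 km.

199 km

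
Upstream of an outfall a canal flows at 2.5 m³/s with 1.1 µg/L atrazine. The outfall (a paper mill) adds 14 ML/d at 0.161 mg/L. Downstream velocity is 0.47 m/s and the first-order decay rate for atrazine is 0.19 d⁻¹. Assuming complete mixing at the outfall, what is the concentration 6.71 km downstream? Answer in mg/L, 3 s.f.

0.0105 mg/L

14 ML/d = 0.162 m³/s.
1.1 µg/L = 0.0011 mg/L.
After complete mixing, C₀ = (0.162·0.161 + 2.5·0.0011) / 2.662 = 0.01083 mg/L.
Travel time t = 6710 m / 0.47 m/s = 1.428e+04 s = 0.1652 d.
C = 0.01083·exp(−0.19·0.1652) = 0.01083·0.9691 = 0.0105 mg/L.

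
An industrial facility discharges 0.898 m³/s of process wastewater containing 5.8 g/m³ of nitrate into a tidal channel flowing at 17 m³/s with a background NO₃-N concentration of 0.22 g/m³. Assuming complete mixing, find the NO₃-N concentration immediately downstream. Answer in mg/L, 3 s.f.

0.500 mg/L

Flow-weighted mixing gives C = (0.898·5.8 + 17·0.22) / (0.898 + 17) = 8.948/17.9 = 0.5 mg/L.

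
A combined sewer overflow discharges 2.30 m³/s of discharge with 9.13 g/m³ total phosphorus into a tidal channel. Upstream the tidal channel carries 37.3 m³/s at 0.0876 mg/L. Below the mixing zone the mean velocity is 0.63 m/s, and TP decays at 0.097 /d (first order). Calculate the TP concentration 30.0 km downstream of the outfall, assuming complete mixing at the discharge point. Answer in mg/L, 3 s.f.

After complete mixing, C₀ = (2.3·9.13 + 37.3·0.0876) / 39.6 = 0.6128 mg/L.
Travel time t = 3e+04 m / 0.63 m/s = 4.762e+04 s = 0.5511 d.
C = 0.6128·exp(−0.097·0.5511) = 0.6128·0.9479 = 0.5809 mg/L.

0.581 mg/L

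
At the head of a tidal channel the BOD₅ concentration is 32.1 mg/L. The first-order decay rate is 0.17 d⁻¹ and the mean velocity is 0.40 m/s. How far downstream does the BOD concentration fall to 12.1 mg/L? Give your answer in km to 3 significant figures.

From C = C₀·e^(−kt), t = ln(C₀/C)/k = ln(32.1/12.1)/0.17 = 0.9757/0.17 = 5.739 d.
Distance = v·t = 0.40 m/s × 4.959e+05 s = 1.983e+05 m = 198.3 km.

198 km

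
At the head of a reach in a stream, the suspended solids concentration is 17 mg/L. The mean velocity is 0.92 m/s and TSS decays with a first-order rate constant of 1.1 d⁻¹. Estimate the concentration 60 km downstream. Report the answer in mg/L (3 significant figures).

7.41 mg/L

Travel time t = 60 km / 0.92 m/s = 6e+04/0.92 = 6.522e+04 s = 0.7548 d.
First-order decay: C = 17·exp(−1.1·0.7548) = 17·0.4359 = 7.411 mg/L.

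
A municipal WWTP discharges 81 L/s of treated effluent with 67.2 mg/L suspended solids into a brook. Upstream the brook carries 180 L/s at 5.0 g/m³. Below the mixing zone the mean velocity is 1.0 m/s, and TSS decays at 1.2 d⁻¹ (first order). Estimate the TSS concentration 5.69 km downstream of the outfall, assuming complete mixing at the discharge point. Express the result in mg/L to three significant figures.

81 L/s = 0.081 m³/s.
180 L/s = 0.18 m³/s.
After complete mixing, C₀ = (0.081·67.2 + 0.18·5) / 0.261 = 24.3 mg/L.
Travel time t = 5690 m / 1.0 m/s = 5690 s = 0.06586 d.
C = 24.3·exp(−1.2·0.06586) = 24.3·0.924 = 22.46 mg/L.

22.5 mg/L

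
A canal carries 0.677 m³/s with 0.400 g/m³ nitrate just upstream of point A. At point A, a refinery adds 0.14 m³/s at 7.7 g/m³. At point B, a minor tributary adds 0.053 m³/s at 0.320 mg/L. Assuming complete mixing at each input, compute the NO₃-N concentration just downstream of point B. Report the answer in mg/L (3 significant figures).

1.57 mg/L

After input A: C = (0.677·0.4 + 0.14·7.7) / 0.817 = 1.651 mg/L.
After input B: C = (0.817·1.651 + 0.053·0.32) / 0.87 = 1.57 mg/L.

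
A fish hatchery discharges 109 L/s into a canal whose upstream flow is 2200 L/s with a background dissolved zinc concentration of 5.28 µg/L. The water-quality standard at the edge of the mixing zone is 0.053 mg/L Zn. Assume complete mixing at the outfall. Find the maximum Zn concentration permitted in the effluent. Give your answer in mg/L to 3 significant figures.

1.02 mg/L

109 L/s = 0.109 m³/s.
2200 L/s = 2.2 m³/s.
5.28 µg/L = 0.00528 mg/L.
Mass balance: 0.053·2.309 = 0.109·Cₑ + 2.2·0.00528.
Cₑ = (0.1224 − 0.01162) / 0.109 = 1.016 mg/L.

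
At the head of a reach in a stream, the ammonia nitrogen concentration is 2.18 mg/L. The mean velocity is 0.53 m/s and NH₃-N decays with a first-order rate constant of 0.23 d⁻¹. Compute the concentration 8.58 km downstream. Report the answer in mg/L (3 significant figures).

2.09 mg/L

Travel time t = 8.58 km / 0.53 m/s = 8580/0.53 = 1.619e+04 s = 0.1874 d.
First-order decay: C = 2.18·exp(−0.23·0.1874) = 2.18·0.9578 = 2.088 mg/L.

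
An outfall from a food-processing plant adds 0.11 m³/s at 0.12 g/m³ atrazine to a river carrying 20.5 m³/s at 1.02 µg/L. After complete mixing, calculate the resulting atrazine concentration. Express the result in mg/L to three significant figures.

0.00166 mg/L

1.02 µg/L = 0.00102 mg/L.
Flow-weighted mixing gives C = (0.11·0.12 + 20.5·0.00102) / (0.11 + 20.5) = 0.03411/20.61 = 0.001655 mg/L.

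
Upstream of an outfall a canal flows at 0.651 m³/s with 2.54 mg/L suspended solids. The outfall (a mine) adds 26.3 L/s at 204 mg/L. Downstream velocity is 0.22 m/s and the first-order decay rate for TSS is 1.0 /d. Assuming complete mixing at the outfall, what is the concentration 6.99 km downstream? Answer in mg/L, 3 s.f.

26.3 L/s = 0.0263 m³/s.
After complete mixing, C₀ = (0.0263·204 + 0.651·2.54) / 0.6773 = 10.36 mg/L.
Travel time t = 6990 m / 0.22 m/s = 3.177e+04 s = 0.3677 d.
C = 10.36·exp(−1.0·0.3677) = 10.36·0.6923 = 7.174 mg/L.

7.17 mg/L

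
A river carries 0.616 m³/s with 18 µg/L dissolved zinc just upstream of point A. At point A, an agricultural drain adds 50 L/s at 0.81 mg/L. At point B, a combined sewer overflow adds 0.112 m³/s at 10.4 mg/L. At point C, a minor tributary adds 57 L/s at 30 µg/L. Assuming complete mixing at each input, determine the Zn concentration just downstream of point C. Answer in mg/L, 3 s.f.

1.46 mg/L

18 µg/L = 0.018 mg/L.
50 L/s = 0.05 m³/s.
After input A: C = (0.616·0.018 + 0.05·0.81) / 0.666 = 0.07746 mg/L.
After input B: C = (0.666·0.07746 + 0.112·10.4) / 0.778 = 1.563 mg/L.
57 L/s = 0.057 m³/s.
30 µg/L = 0.03 mg/L.
After input C: C = (0.778·1.563 + 0.057·0.03) / 0.835 = 1.459 mg/L.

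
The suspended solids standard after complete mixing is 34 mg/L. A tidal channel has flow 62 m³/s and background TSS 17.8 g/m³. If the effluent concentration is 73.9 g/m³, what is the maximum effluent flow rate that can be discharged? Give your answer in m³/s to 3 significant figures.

25.2 m³/s

Mass balance at complete mixing: C_std·(Q_w + Q_r) = Q_w·C_e + Q_r·C_b.
Rearranging, Q_w = Q_r·(C_std − C_b)/(C_e − C_std) = 62·(34 − 17.8) / (73.9 − 34) = 25.17 m³/s.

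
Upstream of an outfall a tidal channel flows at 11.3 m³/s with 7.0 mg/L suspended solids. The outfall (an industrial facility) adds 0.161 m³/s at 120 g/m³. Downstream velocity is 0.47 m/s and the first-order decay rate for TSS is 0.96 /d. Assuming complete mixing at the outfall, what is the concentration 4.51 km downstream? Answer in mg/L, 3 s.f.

After complete mixing, C₀ = (0.161·120 + 11.3·7) / 11.46 = 8.587 mg/L.
Travel time t = 4510 m / 0.47 m/s = 9596 s = 0.1111 d.
C = 8.587·exp(−0.96·0.1111) = 8.587·0.8989 = 7.719 mg/L.

7.72 mg/L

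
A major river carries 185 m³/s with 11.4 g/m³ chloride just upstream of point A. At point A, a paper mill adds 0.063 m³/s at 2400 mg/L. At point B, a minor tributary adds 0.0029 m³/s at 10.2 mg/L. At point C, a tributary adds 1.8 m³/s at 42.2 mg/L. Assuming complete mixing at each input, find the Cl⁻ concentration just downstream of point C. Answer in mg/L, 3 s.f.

12.5 mg/L

After input A: C = (185·11.4 + 0.063·2400) / 185.1 = 12.21 mg/L.
After input B: C = (185.1·12.21 + 0.0029·10.2) / 185.1 = 12.21 mg/L.
After input C: C = (185.1·12.21 + 1.8·42.2) / 186.9 = 12.5 mg/L.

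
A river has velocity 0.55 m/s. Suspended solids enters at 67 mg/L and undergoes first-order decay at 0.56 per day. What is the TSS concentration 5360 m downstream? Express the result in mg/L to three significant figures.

62.9 mg/L

Travel time t = 5360 m / 0.55 m/s = 5360/0.55 = 9745 s = 0.1128 d.
First-order decay: C = 67·exp(−0.56·0.1128) = 67·0.9388 = 62.9 mg/L.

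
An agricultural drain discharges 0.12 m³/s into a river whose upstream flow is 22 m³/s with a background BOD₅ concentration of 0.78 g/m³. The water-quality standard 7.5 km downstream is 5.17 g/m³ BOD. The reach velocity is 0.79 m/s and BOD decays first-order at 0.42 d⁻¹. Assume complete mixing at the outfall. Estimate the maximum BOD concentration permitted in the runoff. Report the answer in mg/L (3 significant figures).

Travel time to the compliance point: t = 7500/0.79 = 9494 s = 0.1099 d; decay factor exp(−0.42·0.1099) = 0.9549.
So the concentration just after mixing may be at most 5.17/0.9549 = 5.414 mg/L.
Mass balance: 5.414·22.12 = 0.12·Cₑ + 22·0.78.
Cₑ = (119.8 − 17.16) / 0.12 = 855 mg/L.

855 mg/L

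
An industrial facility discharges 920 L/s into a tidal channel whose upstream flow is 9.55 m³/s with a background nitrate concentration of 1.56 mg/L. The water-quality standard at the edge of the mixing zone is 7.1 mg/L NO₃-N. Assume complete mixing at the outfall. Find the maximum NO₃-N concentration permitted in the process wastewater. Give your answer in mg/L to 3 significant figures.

920 L/s = 0.92 m³/s.
Mass balance: 7.1·10.47 = 0.92·Cₑ + 9.55·1.56.
Cₑ = (74.34 − 14.9) / 0.92 = 64.61 mg/L.

64.6 mg/L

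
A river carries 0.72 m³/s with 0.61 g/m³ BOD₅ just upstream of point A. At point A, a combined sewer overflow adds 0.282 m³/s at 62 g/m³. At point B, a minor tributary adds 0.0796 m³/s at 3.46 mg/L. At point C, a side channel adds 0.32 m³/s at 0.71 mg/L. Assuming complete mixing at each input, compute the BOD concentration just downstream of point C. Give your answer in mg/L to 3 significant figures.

13.1 mg/L

After input A: C = (0.72·0.61 + 0.282·62) / 1.002 = 17.89 mg/L.
After input B: C = (1.002·17.89 + 0.0796·3.46) / 1.082 = 16.83 mg/L.
After input C: C = (1.082·16.83 + 0.32·0.71) / 1.402 = 13.15 mg/L.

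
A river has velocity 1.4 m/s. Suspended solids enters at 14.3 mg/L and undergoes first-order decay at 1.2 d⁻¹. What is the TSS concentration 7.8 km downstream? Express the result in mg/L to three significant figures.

13.2 mg/L

Travel time t = 7.8 km / 1.4 m/s = 7800/1.4 = 5571 s = 0.06448 d.
First-order decay: C = 14.3·exp(−1.2·0.06448) = 14.3·0.9255 = 13.24 mg/L.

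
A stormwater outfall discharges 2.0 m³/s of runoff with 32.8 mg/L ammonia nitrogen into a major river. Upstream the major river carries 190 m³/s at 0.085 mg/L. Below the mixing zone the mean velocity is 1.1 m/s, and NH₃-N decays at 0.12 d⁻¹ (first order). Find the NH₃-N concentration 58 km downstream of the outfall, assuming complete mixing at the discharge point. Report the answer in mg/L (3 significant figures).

0.396 mg/L

After complete mixing, C₀ = (2·32.8 + 190·0.085) / 192 = 0.4258 mg/L.
Travel time t = 5.8e+04 m / 1.1 m/s = 5.273e+04 s = 0.6103 d.
C = 0.4258·exp(−0.12·0.6103) = 0.4258·0.9294 = 0.3957 mg/L.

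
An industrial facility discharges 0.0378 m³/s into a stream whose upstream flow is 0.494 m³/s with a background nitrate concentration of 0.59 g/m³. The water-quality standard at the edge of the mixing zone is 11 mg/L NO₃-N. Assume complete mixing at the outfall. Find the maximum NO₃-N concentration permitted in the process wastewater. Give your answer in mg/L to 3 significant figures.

147 mg/L

Mass balance: 11·0.5318 = 0.0378·Cₑ + 0.494·0.59.
Cₑ = (5.85 − 0.2915) / 0.0378 = 147 mg/L.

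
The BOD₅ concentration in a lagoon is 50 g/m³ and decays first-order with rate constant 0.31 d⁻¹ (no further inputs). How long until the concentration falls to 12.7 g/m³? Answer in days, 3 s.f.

4.42 d

t = ln(C₀/C)/k = ln(50/12.7)/0.31 = 1.37/0.31 = 4.421 d.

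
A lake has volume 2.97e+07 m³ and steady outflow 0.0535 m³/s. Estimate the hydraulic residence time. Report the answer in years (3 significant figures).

Q = 0.0535 m³/s × 3.156e+07 s/yr = 1.688e+06 m³/yr.
Hydraulic residence time τ = V/Q = 2.97e+07/1.688e+06 = 17.59 yr.

17.6 yr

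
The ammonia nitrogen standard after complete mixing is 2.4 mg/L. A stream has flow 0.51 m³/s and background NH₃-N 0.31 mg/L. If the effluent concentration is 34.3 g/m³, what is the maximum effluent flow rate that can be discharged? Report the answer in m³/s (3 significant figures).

0.0334 m³/s

Mass balance at complete mixing: C_std·(Q_w + Q_r) = Q_w·C_e + Q_r·C_b.
Rearranging, Q_w = Q_r·(C_std − C_b)/(C_e − C_std) = 0.51·(2.4 − 0.31) / (34.3 − 2.4) = 0.03341 m³/s.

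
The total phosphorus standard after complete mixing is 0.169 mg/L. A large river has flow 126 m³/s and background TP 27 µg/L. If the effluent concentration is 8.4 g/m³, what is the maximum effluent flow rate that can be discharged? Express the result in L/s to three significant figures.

27 µg/L = 0.027 mg/L.
Mass balance at complete mixing: C_std·(Q_w + Q_r) = Q_w·C_e + Q_r·C_b.
Rearranging, Q_w = Q_r·(C_std − C_b)/(C_e − C_std) = 126·(0.169 − 0.027) / (8.4 − 0.169) = 2.174 m³/s.
= 2174 L/s.

2170 L/s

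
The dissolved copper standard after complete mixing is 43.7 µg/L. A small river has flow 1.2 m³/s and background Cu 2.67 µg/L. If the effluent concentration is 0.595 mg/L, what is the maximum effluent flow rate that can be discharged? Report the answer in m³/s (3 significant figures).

2.67 µg/L = 0.00267 mg/L.
43.7 µg/L = 0.0437 mg/L.
Mass balance at complete mixing: C_std·(Q_w + Q_r) = Q_w·C_e + Q_r·C_b.
Rearranging, Q_w = Q_r·(C_std − C_b)/(C_e − C_std) = 1.2·(0.0437 − 0.00267) / (0.595 − 0.0437) = 0.08931 m³/s.

0.0893 m³/s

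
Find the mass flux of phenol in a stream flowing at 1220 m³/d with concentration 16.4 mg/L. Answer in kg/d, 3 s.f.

20.0 kg/d

1220 m³/d = 0.01412 m³/s.
Mass flux = Q·C = 0.01412 m³/s × 16.4 g/m³ = 0.2316 g/s.
= 0.2316 g/s × 86.4 = 20.01 kg/d.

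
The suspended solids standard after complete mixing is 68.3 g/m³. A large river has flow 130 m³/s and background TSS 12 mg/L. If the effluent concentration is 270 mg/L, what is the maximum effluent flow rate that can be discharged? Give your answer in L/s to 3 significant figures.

Mass balance at complete mixing: C_std·(Q_w + Q_r) = Q_w·C_e + Q_r·C_b.
Rearranging, Q_w = Q_r·(C_std − C_b)/(C_e − C_std) = 130·(68.3 − 12) / (270 − 68.3) = 36.29 m³/s.
= 3.629e+04 L/s.

36300 L/s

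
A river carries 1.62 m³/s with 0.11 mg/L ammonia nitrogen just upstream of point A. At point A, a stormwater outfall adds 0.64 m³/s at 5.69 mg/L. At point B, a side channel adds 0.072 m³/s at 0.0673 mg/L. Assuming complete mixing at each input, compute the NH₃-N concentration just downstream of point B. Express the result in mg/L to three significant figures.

After input A: C = (1.62·0.11 + 0.64·5.69) / 2.26 = 1.69 mg/L.
After input B: C = (2.26·1.69 + 0.072·0.0673) / 2.332 = 1.64 mg/L.

1.64 mg/L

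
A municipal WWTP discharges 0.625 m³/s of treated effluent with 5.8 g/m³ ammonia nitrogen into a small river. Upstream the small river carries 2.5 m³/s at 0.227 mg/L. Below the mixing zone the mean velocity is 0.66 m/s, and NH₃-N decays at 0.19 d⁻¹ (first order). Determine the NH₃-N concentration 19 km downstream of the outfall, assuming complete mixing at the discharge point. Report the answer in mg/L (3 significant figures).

1.26 mg/L

After complete mixing, C₀ = (0.625·5.8 + 2.5·0.227) / 3.125 = 1.342 mg/L.
Travel time t = 1.9e+04 m / 0.66 m/s = 2.879e+04 s = 0.3332 d.
C = 1.342·exp(−0.19·0.3332) = 1.342·0.9387 = 1.259 mg/L.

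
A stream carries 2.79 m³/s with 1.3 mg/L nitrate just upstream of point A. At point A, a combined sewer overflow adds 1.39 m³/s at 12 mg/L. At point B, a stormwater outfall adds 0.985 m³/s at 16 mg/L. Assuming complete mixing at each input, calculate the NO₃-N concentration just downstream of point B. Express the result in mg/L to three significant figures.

After input A: C = (2.79·1.3 + 1.39·12) / 4.18 = 4.858 mg/L.
After input B: C = (4.18·4.858 + 0.985·16) / 5.165 = 6.983 mg/L.

6.98 mg/L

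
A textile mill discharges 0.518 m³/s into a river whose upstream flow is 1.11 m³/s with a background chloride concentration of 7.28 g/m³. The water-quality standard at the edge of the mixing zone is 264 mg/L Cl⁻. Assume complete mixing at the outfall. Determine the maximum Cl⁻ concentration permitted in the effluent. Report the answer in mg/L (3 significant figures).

Mass balance: 264·1.628 = 0.518·Cₑ + 1.11·7.28.
Cₑ = (429.8 − 8.081) / 0.518 = 814.1 mg/L.

814 mg/L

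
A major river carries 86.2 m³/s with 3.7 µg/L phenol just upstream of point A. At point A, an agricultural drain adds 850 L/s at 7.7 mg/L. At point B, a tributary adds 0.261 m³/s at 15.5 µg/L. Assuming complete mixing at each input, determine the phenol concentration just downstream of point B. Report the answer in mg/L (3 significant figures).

0.0787 mg/L

3.7 µg/L = 0.0037 mg/L.
850 L/s = 0.85 m³/s.
After input A: C = (86.2·0.0037 + 0.85·7.7) / 87.05 = 0.07885 mg/L.
15.5 µg/L = 0.0155 mg/L.
After input B: C = (87.05·0.07885 + 0.261·0.0155) / 87.31 = 0.07866 mg/L.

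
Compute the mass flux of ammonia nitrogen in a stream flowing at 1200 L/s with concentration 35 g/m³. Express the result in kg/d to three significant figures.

3630 kg/d

1200 L/s = 1.2 m³/s.
Mass flux = Q·C = 1.2 m³/s × 35 g/m³ = 42 g/s.
= 42 g/s × 86.4 = 3629 kg/d.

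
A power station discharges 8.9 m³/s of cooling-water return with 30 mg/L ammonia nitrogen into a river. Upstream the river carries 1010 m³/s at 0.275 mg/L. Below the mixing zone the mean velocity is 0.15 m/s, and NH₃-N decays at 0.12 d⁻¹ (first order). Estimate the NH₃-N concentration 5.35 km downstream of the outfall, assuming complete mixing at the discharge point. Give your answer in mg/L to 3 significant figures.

After complete mixing, C₀ = (8.9·30 + 1010·0.275) / 1019 = 0.5346 mg/L.
Travel time t = 5350 m / 0.15 m/s = 3.567e+04 s = 0.4128 d.
C = 0.5346·exp(−0.12·0.4128) = 0.5346·0.9517 = 0.5088 mg/L.

0.509 mg/L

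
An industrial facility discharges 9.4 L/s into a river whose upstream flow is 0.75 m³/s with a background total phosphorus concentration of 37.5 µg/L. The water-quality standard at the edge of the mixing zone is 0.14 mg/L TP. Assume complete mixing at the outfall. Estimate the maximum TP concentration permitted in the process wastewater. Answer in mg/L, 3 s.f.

8.32 mg/L

9.4 L/s = 0.0094 m³/s.
37.5 µg/L = 0.0375 mg/L.
Mass balance: 0.14·0.7594 = 0.0094·Cₑ + 0.75·0.0375.
Cₑ = (0.1063 − 0.02812) / 0.0094 = 8.318 mg/L.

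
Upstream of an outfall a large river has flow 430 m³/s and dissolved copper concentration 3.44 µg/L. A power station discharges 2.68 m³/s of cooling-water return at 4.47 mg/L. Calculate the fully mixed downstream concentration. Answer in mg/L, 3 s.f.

3.44 µg/L = 0.00344 mg/L.
Flow-weighted mixing gives C = (2.68·4.47 + 430·0.00344) / (2.68 + 430) = 13.46/432.7 = 0.03111 mg/L.

0.0311 mg/L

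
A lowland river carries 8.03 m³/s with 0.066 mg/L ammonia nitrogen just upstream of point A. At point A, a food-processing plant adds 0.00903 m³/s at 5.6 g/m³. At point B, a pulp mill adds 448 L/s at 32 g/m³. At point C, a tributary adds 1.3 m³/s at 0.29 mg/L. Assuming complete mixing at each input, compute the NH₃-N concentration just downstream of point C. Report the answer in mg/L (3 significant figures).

After input A: C = (8.03·0.066 + 0.00903·5.6) / 8.039 = 0.07222 mg/L.
448 L/s = 0.448 m³/s.
After input B: C = (8.039·0.07222 + 0.448·32) / 8.487 = 1.758 mg/L.
After input C: C = (8.487·1.758 + 1.3·0.29) / 9.787 = 1.563 mg/L.

1.56 mg/L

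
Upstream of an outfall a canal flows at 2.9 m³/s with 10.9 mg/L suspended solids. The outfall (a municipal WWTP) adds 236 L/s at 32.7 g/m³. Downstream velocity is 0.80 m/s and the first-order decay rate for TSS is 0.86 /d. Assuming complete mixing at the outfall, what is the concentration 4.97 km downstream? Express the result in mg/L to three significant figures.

11.8 mg/L

236 L/s = 0.236 m³/s.
After complete mixing, C₀ = (0.236·32.7 + 2.9·10.9) / 3.136 = 12.54 mg/L.
Travel time t = 4970 m / 0.80 m/s = 6212 s = 0.0719 d.
C = 12.54·exp(−0.86·0.0719) = 12.54·0.94 = 11.79 mg/L.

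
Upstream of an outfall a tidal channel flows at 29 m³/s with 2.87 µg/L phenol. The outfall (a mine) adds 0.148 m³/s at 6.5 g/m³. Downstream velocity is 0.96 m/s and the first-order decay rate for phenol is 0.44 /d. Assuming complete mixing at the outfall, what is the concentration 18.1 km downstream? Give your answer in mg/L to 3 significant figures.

2.87 µg/L = 0.00287 mg/L.
After complete mixing, C₀ = (0.148·6.5 + 29·0.00287) / 29.15 = 0.03586 mg/L.
Travel time t = 1.81e+04 m / 0.96 m/s = 1.885e+04 s = 0.2182 d.
C = 0.03586·exp(−0.44·0.2182) = 0.03586·0.9084 = 0.03258 mg/L.

0.0326 mg/L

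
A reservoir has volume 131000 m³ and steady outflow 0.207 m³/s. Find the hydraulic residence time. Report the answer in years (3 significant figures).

0.0201 yr

Q = 0.207 m³/s × 3.156e+07 s/yr = 6.532e+06 m³/yr.
Hydraulic residence time τ = V/Q = 131000/6.532e+06 = 0.02005 yr.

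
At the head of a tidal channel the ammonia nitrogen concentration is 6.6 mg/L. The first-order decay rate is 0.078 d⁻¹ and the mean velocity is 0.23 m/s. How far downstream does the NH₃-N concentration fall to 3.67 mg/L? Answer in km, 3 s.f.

150 km

From C = C₀·e^(−kt), t = ln(C₀/C)/k = ln(6.6/3.67)/0.078 = 0.5869/0.078 = 7.524 d.
Distance = v·t = 0.23 m/s × 6.501e+05 s = 1.495e+05 m = 149.5 km.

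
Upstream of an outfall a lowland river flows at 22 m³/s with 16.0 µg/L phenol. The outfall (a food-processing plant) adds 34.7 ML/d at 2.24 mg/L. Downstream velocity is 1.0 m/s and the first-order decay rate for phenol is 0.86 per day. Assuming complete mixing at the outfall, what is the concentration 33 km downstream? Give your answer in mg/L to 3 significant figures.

0.0402 mg/L

34.7 ML/d = 0.4016 m³/s.
16.0 µg/L = 0.016 mg/L.
After complete mixing, C₀ = (0.4016·2.24 + 22·0.016) / 22.4 = 0.05587 mg/L.
Travel time t = 3.3e+04 m / 1.0 m/s = 3.3e+04 s = 0.3819 d.
C = 0.05587·exp(−0.86·0.3819) = 0.05587·0.72 = 0.04023 mg/L.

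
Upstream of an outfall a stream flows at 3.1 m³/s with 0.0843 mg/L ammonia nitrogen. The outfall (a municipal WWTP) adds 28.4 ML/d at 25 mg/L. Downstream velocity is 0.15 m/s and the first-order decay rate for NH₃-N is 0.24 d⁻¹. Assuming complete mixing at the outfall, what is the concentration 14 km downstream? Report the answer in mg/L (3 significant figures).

28.4 ML/d = 0.3287 m³/s.
After complete mixing, C₀ = (0.3287·25 + 3.1·0.0843) / 3.429 = 2.473 mg/L.
Travel time t = 1.4e+04 m / 0.15 m/s = 9.333e+04 s = 1.08 d.
C = 2.473·exp(−0.24·1.08) = 2.473·0.7716 = 1.908 mg/L.

1.91 mg/L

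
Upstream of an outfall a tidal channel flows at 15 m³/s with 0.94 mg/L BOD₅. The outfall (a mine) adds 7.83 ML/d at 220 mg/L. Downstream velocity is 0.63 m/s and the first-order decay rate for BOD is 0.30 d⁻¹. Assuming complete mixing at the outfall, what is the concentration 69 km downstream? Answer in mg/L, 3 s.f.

1.54 mg/L

7.83 ML/d = 0.09062 m³/s.
After complete mixing, C₀ = (0.09062·220 + 15·0.94) / 15.09 = 2.256 mg/L.
Travel time t = 6.9e+04 m / 0.63 m/s = 1.095e+05 s = 1.268 d.
C = 2.256·exp(−0.30·1.268) = 2.256·0.6837 = 1.542 mg/L.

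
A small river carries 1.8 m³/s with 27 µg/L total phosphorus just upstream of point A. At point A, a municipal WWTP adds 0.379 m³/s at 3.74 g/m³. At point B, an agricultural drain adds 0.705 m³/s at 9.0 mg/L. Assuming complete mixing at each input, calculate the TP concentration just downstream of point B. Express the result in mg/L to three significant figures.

2.71 mg/L

27 µg/L = 0.027 mg/L.
After input A: C = (1.8·0.027 + 0.379·3.74) / 2.179 = 0.6728 mg/L.
After input B: C = (2.179·0.6728 + 0.705·9) / 2.884 = 2.708 mg/L.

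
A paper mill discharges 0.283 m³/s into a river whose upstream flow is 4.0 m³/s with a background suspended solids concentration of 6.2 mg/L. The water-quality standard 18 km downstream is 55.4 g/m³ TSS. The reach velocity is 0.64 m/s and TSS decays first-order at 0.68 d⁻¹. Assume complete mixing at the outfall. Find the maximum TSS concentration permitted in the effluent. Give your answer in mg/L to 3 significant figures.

959 mg/L

Travel time to the compliance point: t = 1.8e+04/0.64 = 2.812e+04 s = 0.3255 d; decay factor exp(−0.68·0.3255) = 0.8014.
So the concentration just after mixing may be at most 55.4/0.8014 = 69.13 mg/L.
Mass balance: 69.13·4.283 = 0.283·Cₑ + 4·6.2.
Cₑ = (296.1 − 24.8) / 0.283 = 958.5 mg/L.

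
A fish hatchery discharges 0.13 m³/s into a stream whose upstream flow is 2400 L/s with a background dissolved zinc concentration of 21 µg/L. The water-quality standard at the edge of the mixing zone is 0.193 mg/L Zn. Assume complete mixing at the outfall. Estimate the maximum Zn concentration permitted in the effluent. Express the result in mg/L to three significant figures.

3.37 mg/L

2400 L/s = 2.4 m³/s.
21 µg/L = 0.021 mg/L.
Mass balance: 0.193·2.53 = 0.13·Cₑ + 2.4·0.021.
Cₑ = (0.4883 − 0.0504) / 0.13 = 3.368 mg/L.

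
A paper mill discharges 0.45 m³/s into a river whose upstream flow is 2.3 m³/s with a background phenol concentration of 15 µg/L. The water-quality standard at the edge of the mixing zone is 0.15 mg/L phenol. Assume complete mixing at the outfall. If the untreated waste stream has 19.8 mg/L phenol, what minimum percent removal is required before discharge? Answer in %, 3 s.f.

95.8 %

15 µg/L = 0.015 mg/L.
Mass balance: 0.15·2.75 = 0.45·Cₑ + 2.3·0.015.
Cₑ = (0.4125 − 0.0345) / 0.45 = 0.84 mg/L.
Required removal = 1 − 0.84/19.8 = 95.76 %.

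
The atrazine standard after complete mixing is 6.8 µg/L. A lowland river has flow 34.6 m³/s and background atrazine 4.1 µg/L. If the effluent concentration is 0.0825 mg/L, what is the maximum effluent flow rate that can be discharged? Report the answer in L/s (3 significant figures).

4.1 µg/L = 0.0041 mg/L.
6.8 µg/L = 0.0068 mg/L.
Mass balance at complete mixing: C_std·(Q_w + Q_r) = Q_w·C_e + Q_r·C_b.
Rearranging, Q_w = Q_r·(C_std − C_b)/(C_e − C_std) = 34.6·(0.0068 − 0.0041) / (0.0825 − 0.0068) = 1.234 m³/s.
= 1234 L/s.

1230 L/s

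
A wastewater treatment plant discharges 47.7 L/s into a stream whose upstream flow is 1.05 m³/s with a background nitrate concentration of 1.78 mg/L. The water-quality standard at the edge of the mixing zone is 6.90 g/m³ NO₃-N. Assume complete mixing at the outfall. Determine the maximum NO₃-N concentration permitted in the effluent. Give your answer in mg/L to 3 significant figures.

120 mg/L

47.7 L/s = 0.0477 m³/s.
Mass balance: 6.9·1.098 = 0.0477·Cₑ + 1.05·1.78.
Cₑ = (7.574 − 1.869) / 0.0477 = 119.6 mg/L.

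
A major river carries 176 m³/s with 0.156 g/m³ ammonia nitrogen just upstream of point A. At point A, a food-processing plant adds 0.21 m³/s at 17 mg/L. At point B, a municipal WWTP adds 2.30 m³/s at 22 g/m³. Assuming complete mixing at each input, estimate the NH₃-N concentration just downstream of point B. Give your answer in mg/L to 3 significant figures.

After input A: C = (176·0.156 + 0.21·17) / 176.2 = 0.1761 mg/L.
After input B: C = (176.2·0.1761 + 2.3·22) / 178.5 = 0.4573 mg/L.

0.457 mg/L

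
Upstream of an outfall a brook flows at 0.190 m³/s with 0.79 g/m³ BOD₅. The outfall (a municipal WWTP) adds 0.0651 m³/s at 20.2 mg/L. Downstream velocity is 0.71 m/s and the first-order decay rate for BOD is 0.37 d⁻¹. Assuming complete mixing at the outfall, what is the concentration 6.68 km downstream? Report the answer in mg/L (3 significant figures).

After complete mixing, C₀ = (0.0651·20.2 + 0.19·0.79) / 0.2551 = 5.743 mg/L.
Travel time t = 6680 m / 0.71 m/s = 9408 s = 0.1089 d.
C = 5.743·exp(−0.37·0.1089) = 5.743·0.9605 = 5.517 mg/L.

5.52 mg/L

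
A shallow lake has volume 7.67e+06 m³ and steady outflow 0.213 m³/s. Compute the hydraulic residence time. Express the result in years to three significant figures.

1.14 yr

Q = 0.213 m³/s × 3.156e+07 s/yr = 6.722e+06 m³/yr.
Hydraulic residence time τ = V/Q = 7.67e+06/6.722e+06 = 1.141 yr.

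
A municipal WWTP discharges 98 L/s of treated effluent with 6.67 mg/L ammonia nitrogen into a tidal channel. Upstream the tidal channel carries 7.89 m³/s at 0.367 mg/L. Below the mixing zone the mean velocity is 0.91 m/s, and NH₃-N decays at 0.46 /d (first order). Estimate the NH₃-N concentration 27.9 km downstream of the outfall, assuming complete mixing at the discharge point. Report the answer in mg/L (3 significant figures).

0.377 mg/L

98 L/s = 0.098 m³/s.
After complete mixing, C₀ = (0.098·6.67 + 7.89·0.367) / 7.988 = 0.4443 mg/L.
Travel time t = 2.79e+04 m / 0.91 m/s = 3.066e+04 s = 0.3549 d.
C = 0.4443·exp(−0.46·0.3549) = 0.4443·0.8494 = 0.3774 mg/L.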